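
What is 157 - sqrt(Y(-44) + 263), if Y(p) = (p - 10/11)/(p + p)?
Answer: 157 - 3*sqrt(14171)/22 ≈ 140.77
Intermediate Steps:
Y(p) = (-10/11 + p)/(2*p) (Y(p) = (p - 10*1/11)/((2*p)) = (p - 10/11)*(1/(2*p)) = (-10/11 + p)*(1/(2*p)) = (-10/11 + p)/(2*p))
157 - sqrt(Y(-44) + 263) = 157 - sqrt((1/22)*(-10 + 11*(-44))/(-44) + 263) = 157 - sqrt((1/22)*(-1/44)*(-10 - 484) + 263) = 157 - sqrt((1/22)*(-1/44)*(-494) + 263) = 157 - sqrt(247/484 + 263) = 157 - sqrt(127539/484) = 157 - 3*sqrt(14171)/22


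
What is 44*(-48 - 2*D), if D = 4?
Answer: -2464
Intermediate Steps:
44*(-48 - 2*D) = 44*(-48 - 2*4) = 44*(-48 - 8) = 44*(-56) = -2464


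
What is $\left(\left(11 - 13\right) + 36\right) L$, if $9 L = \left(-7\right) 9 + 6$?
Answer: $- \frac{646}{3} \approx -215.33$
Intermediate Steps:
$L = - \frac{19}{3}$ ($L = \frac{\left(-7\right) 9 + 6}{9} = \frac{-63 + 6}{9} = \frac{1}{9} \left(-57\right) = - \frac{19}{3} \approx -6.3333$)
$\left(\left(11 - 13\right) + 36\right) L = \left(\left(11 - 13\right) + 36\right) \left(- \frac{19}{3}\right) = \left(-2 + 36\right) \left(- \frac{19}{3}\right) = 34 \left(- \frac{19}{3}\right) = - \frac{646}{3}$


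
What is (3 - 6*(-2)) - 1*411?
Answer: -396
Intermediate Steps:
(3 - 6*(-2)) - 1*411 = (3 + 12) - 411 = 15 - 411 = -396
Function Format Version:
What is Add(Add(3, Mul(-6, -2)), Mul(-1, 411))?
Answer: -396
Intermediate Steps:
Add(Add(3, Mul(-6, -2)), Mul(-1, 411)) = Add(Add(3, 12), -411) = Add(15, -411) = -396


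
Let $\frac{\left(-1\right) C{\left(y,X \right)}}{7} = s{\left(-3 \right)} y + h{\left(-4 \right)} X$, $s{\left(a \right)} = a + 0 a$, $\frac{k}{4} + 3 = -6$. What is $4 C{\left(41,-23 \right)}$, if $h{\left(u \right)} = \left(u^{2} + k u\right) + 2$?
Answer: $107772$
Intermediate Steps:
$k = -36$ ($k = -12 + 4 \left(-6\right) = -12 - 24 = -36$)
$s{\left(a \right)} = a$ ($s{\left(a \right)} = a + 0 = a$)
$h{\left(u \right)} = 2 + u^{2} - 36 u$ ($h{\left(u \right)} = \left(u^{2} - 36 u\right) + 2 = 2 + u^{2} - 36 u$)
$C{\left(y,X \right)} = - 1134 X + 21 y$ ($C{\left(y,X \right)} = - 7 \left(- 3 y + \left(2 + \left(-4\right)^{2} - -144\right) X\right) = - 7 \left(- 3 y + \left(2 + 16 + 144\right) X\right) = - 7 \left(- 3 y + 162 X\right) = - 1134 X + 21 y$)
$4 C{\left(41,-23 \right)} = 4 \left(\left(-1134\right) \left(-23\right) + 21 \cdot 41\right) = 4 \left(26082 + 861\right) = 4 \cdot 26943 = 107772$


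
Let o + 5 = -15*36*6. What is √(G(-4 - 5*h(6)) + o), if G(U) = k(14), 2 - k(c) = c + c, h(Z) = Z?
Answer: I*√3271 ≈ 57.193*I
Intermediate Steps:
o = -3245 (o = -5 - 15*36*6 = -5 - 540*6 = -5 - 3240 = -3245)
k(c) = 2 - 2*c (k(c) = 2 - (c + c) = 2 - 2*c)
G(U) = -26 (G(U) = 2 - 2*14 = 2 - 28 = -26)
√(G(-4 - 5*h(6)) + o) = √(-26 - 3245) = √(-3271) = I*√3271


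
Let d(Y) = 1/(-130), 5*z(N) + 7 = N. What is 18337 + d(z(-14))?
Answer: 2383809/130 ≈ 18337.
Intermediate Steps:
z(N) = -7/5 + N/5
d(Y) = -1/130
18337 + d(z(-14)) = 18337 - 1/130 = 2383809/130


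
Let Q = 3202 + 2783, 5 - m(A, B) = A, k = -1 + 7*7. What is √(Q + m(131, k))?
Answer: 3*√651 ≈ 76.544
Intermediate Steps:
k = 48 (k = -1 + 49 = 48)
m(A, B) = 5 - A
Q = 5985
√(Q + m(131, k)) = √(5985 + (5 - 1*131)) = √(5985 + (5 - 131)) = √(5985 - 126) = √5859 = 3*√651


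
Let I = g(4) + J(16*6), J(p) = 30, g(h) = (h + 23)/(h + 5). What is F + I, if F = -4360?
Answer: -4327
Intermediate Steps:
g(h) = (23 + h)/(5 + h)
I = 33 (I = (23 + 4)/(5 + 4) + 30 = 27/9 + 30 = (⅑)*27 + 30 = 3 + 30 = 33)
F + I = -4360 + 33 = -4327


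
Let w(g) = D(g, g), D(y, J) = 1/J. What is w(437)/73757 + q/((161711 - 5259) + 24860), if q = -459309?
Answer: -14804359778669/5844013753408 ≈ -2.5333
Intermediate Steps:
w(g) = 1/g
w(437)/73757 + q/((161711 - 5259) + 24860) = 1/(437*73757) - 459309/((161711 - 5259) + 24860) = (1/437)*(1/73757) - 459309/(156452 + 24860) = 1/32231809 - 459309/181312 = -14804359778669/5844013753408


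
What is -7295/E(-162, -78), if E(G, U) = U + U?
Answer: 7295/156 ≈ 46.763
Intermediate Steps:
E(G, U) = 2*U
-7295/E(-162, -78) = -7295/(2*(-78)) = -7295/(-156) = -7295*(-1/156) = 7295/156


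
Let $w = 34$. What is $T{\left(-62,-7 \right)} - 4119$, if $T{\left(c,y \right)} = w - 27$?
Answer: $-4112$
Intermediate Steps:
$T{\left(c,y \right)} = 7$ ($T{\left(c,y \right)} = 34 - 27 = 7$)
$T{\left(-62,-7 \right)} - 4119 = 7 - 4119 = -4112$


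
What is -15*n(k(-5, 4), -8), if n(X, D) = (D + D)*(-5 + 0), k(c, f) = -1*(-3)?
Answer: -1200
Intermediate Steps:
k(c, f) = 3
n(X, D) = -10*D (n(X, D) = (2*D)*(-5) = -10*D)
-15*n(k(-5, 4), -8) = -(-150)*(-8) = -15*80 = -1200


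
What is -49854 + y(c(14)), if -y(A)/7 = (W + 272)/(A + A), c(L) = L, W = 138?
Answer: -99913/2 ≈ -49957.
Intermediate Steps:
y(A) = -1435/A (y(A) = -7*(138 + 272)/(A + A) = -2870/(2*A) = -2870*1/(2*A) = -1435/A)
-49854 + y(c(14)) = -49854 - 1435/14 = -49854 - 1435*1/14 = -49854 - 205/2 = -99913/2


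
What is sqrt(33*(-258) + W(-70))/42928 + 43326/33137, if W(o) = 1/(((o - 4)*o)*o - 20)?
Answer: 43326/33137 + I*sqrt(279883413366055)/7783275680 ≈ 1.3075 + 0.0021494*I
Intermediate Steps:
W(o) = 1/(-20 + o**2*(-4 + o)) (W(o) = 1/(((-4 + o)*o)*o - 20) = 1/((o*(-4 + o))*o - 20) = 1/(o**2*(-4 + o) - 20) = 1/(-20 + o**2*(-4 + o)))
sqrt(33*(-258) + W(-70))/42928 + 43326/33137 = sqrt(33*(-258) + 1/(-20 + (-70)**3 - 4*(-70)**2))/42928 + 43326/33137 = sqrt(-8514 + 1/(-20 - 343000 - 4*4900))*(1/42928) + 43326*(1/33137) = sqrt(-8514 + 1/(-20 - 343000 - 19600))*(1/42928) + 43326/33137 = sqrt(-8514 + 1/(-362620))*(1/42928) + 43326/33137 = sqrt(-8514 - 1/362620)*(1/42928) + 43326/33137 = sqrt(-3087346681/362620)*(1/42928) + 43326/33137 = (I*sqrt(279883413366055)/181310)*(1/42928) + 43326/33137 = I*sqrt(279883413366055)/7783275680 + 43326/33137 = 43326/33137 + I*sqrt(279883413366055)/7783275680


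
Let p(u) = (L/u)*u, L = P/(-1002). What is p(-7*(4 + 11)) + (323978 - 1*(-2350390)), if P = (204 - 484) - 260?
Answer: 446619546/167 ≈ 2.6744e+6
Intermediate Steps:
P = -540 (P = -280 - 260 = -540)
L = 90/167 (L = -540/(-1002) = -540*(-1/1002) = 90/167 ≈ 0.53892)
p(u) = 90/167 (p(u) = (90/(167*u))*u = 90/167)
p(-7*(4 + 11)) + (323978 - 1*(-2350390)) = 90/167 + (323978 - 1*(-2350390)) = 90/167 + (323978 + 2350390) = 90/167 + 2674368 = 446619546/167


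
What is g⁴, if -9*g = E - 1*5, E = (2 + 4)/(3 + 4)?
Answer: 707281/15752961 ≈ 0.044898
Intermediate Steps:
E = 6/7 ≈ 0.85714
g = 29/63 (g = -(6/7 - 1*5)/9 = -(6/7 - 5)/9 = -⅑*(-29/7) = 29/63 ≈ 0.46032)
g⁴ = (29/63)⁴ = 707281/15752961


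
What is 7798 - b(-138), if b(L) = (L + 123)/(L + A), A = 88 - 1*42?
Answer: 717401/92 ≈ 7797.8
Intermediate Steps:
A = 46 (A = 88 - 42 = 46)
b(L) = (123 + L)/(46 + L) (b(L) = (L + 123)/(L + 46) = (123 + L)/(46 + L))
7798 - b(-138) = 7798 - (123 - 138)/(46 - 138) = 7798 - (-15)/(-92) = 7798 - (-1)*(-15)/92 = 7798 - 1*15/92 = 7798 - 15/92 = 717401/92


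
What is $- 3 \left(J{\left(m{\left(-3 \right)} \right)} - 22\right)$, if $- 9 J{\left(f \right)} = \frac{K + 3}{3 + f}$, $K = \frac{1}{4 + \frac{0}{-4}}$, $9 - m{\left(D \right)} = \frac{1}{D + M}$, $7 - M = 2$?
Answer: $\frac{9121}{138} \approx 66.094$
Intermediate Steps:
$M = 5$ ($M = 7 - 2 = 5$)
$m{\left(D \right)} = 9 - \frac{1}{5 + D}$ ($m{\left(D \right)} = 9 - \frac{1}{D + 5} = 9 - \frac{1}{5 + D}$)
$K = \frac{1}{4}$ ($K = \frac{1}{4 + 0 \left(- \frac{1}{4}\right)} = \frac{1}{4 + 0} = \frac{1}{4} \approx 0.25$)
$J{\left(f \right)} = - \frac{13}{36 \left(3 + f\right)}$ ($J{\left(f \right)} = - \frac{\left(\frac{1}{4} + 3\right) \frac{1}{3 + f}}{9} = - \frac{\frac{13}{4} \frac{1}{3 + f}}{9} = - \frac{13}{36 \left(3 + f\right)}$)
$- 3 \left(J{\left(m{\left(-3 \right)} \right)} - 22\right) = - 3 \left(- \frac{13}{108 + 36 \frac{44 + 9 \left(-3\right)}{5 - 3}} - 22\right) = - 3 \left(- \frac{13}{108 + 36 \frac{44 - 27}{2}} - 22\right) = - 3 \left(- \frac{13}{108 + 36 \cdot \frac{1}{2} \cdot 17} - 22\right) = - 3 \left(- \frac{13}{108 + 36 \cdot \frac{17}{2}} - 22\right) = - 3 \left(- \frac{13}{108 + 306} - 22\right) = - 3 \left(- \frac{13}{414} - 22\right) = \left(-3\right) \left(- \frac{9121}{414}\right) = \frac{9121}{138}$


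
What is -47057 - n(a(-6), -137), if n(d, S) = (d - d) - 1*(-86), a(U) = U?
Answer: -47143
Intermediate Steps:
n(d, S) = 86 (n(d, S) = 0 + 86 = 86)
-47057 - n(a(-6), -137) = -47057 - 1*86 = -47057 - 86 = -47143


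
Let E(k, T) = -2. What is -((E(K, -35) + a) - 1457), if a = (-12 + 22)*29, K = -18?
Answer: 1169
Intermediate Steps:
a = 290 (a = 10*29 = 290)
-((E(K, -35) + a) - 1457) = -((-2 + 290) - 1457) = -(288 - 1457) = -1*(-1169) = 1169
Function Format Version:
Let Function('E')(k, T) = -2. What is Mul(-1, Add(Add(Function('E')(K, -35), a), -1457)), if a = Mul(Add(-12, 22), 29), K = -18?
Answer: 1169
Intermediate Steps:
a = 290 (a = Mul(10, 29) = 290)
Mul(-1, Add(Add(Function('E')(K, -35), a), -1457)) = Mul(-1, Add(Add(-2, 290), -1457)) = Mul(-1, Add(288, -1457)) = Mul(-1, -1169) = 1169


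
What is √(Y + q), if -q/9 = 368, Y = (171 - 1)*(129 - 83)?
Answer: 14*√23 ≈ 67.142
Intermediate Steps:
Y = 7820 (Y = 170*46 = 7820)
q = -3312 (q = -9*368 = -3312)
√(Y + q) = √(7820 - 3312) = √4508 = 14*√23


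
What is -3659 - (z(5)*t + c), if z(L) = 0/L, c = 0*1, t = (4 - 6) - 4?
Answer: -3659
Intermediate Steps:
t = -6 (t = -2 - 4 = -6)
c = 0
z(L) = 0
-3659 - (z(5)*t + c) = -3659 - (0*(-6) + 0) = -3659 - (0 + 0) = -3659 - 1*0 = -3659 + 0 = -3659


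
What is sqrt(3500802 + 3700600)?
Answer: sqrt(7201402) ≈ 2683.5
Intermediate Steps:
sqrt(3500802 + 3700600) = sqrt(7201402)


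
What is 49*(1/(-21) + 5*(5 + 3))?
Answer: 5873/3 ≈ 1957.7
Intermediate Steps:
49*(1/(-21) + 5*(5 + 3)) = 49*(-1/21 + 5*8) = 49*(-1/21 + 40) = 49*(839/21) = 5873/3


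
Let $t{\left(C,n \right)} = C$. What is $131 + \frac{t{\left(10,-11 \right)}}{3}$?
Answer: $\frac{403}{3} \approx 134.33$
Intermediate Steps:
$131 + \frac{t{\left(10,-11 \right)}}{3} = 131 + \frac{10}{3} = \frac{403}{3}$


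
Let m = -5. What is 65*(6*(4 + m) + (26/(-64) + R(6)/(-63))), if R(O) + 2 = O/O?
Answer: -837395/2016 ≈ -415.37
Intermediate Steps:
R(O) = -1 (R(O) = -2 + O/O = -2 + 1 = -1)
65*(6*(4 + m) + (26/(-64) + R(6)/(-63))) = 65*(6*(4 - 5) + (26/(-64) - 1/(-63))) = 65*(6*(-1) + (26*(-1/64) - 1*(-1/63))) = 65*(-6 + (-13/32 + 1/63)) = 65*(-6 - 787/2016) = 65*(-12883/2016) = -837395/2016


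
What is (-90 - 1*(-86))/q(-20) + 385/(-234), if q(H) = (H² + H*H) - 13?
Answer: -303931/184158 ≈ -1.6504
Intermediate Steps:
q(H) = -13 + 2*H² (q(H) = (H² + H²) - 13 = 2*H² - 13 = -13 + 2*H²)
(-90 - 1*(-86))/q(-20) + 385/(-234) = (-90 - 1*(-86))/(-13 + 2*(-20)²) + 385/(-234) = (-90 + 86)/(-13 + 2*400) + 385*(-1/234) = -4/(-13 + 800) - 385/234 = -4/787 - 385/234 = -303931/184158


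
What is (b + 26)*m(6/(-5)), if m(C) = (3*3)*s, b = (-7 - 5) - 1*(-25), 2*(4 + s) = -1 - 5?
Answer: -2457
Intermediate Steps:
s = -7 (s = -4 + (-1 - 5)/2 = -4 + (½)*(-6) = -4 - 3 = -7)
b = 13 (b = -12 + 25 = 13)
m(C) = -63 (m(C) = (3*3)*(-7) = 9*(-7) = -63)
(b + 26)*m(6/(-5)) = (13 + 26)*(-63) = 39*(-63) = -2457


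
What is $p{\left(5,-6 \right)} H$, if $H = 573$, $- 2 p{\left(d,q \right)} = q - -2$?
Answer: $1146$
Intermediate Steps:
$p{\left(d,q \right)} = -1 - \frac{q}{2}$ ($p{\left(d,q \right)} = - \frac{q - -2}{2} = - \frac{q + 2}{2} = - \frac{2 + q}{2} = -1 - \frac{q}{2}$)
$p{\left(5,-6 \right)} H = \left(-1 - -3\right) 573 = \left(-1 + 3\right) 573 = 2 \cdot 573 = 1146$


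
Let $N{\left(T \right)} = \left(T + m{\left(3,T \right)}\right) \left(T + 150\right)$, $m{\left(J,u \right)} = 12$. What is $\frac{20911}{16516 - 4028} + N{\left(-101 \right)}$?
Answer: $- \frac{54439257}{12488} \approx -4359.3$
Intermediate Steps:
$N{\left(T \right)} = \left(12 + T\right) \left(150 + T\right)$ ($N{\left(T \right)} = \left(T + 12\right) \left(T + 150\right) = \left(12 + T\right) \left(150 + T\right)$)
$\frac{20911}{16516 - 4028} + N{\left(-101 \right)} = \frac{20911}{16516 - 4028} + \left(1800 + \left(-101\right)^{2} + 162 \left(-101\right)\right) = \frac{20911}{16516 - 4028} + \left(1800 + 10201 - 16362\right) = \frac{20911}{12488} - 4361 = - \frac{54439257}{12488}$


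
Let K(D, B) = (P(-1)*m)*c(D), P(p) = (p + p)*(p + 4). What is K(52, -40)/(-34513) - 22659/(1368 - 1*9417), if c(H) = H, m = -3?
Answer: 258165401/92598379 ≈ 2.7880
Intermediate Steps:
P(p) = 2*p*(4 + p) (P(p) = (2*p)*(4 + p) = 2*p*(4 + p))
K(D, B) = 18*D (K(D, B) = ((2*(-1)*(4 - 1))*(-3))*D = ((2*(-1)*3)*(-3))*D = (-6*(-3))*D = 18*D)
K(52, -40)/(-34513) - 22659/(1368 - 1*9417) = (18*52)/(-34513) - 22659/(1368 - 1*9417) = 936*(-1/34513) - 22659/(1368 - 9417) = -936/34513 - 22659/(-8049) = -936/34513 - 22659*(-1/8049) = -936/34513 + 7553/2683 = 258165401/92598379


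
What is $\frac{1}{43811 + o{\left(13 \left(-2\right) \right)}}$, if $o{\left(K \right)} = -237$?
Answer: $\frac{1}{43574} \approx 2.2949 \cdot 10^{-5}$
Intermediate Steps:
$\frac{1}{43811 + o{\left(13 \left(-2\right) \right)}} = \frac{1}{43811 - 237} = \frac{1}{43574}$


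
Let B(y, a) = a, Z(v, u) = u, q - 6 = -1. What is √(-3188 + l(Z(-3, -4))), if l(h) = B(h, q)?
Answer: I*√3183 ≈ 56.418*I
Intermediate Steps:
q = 5 (q = 6 - 1 = 5)
l(h) = 5
√(-3188 + l(Z(-3, -4))) = √(-3188 + 5) = √(-3183) = I*√3183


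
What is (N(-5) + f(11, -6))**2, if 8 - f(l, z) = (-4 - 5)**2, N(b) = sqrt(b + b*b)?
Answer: 5349 - 292*sqrt(5) ≈ 4696.1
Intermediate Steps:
N(b) = sqrt(b + b**2)
f(l, z) = -73 (f(l, z) = 8 - (-4 - 5)**2 = 8 - 1*(-9)**2 = 8 - 1*81 = 8 - 81 = -73)
(N(-5) + f(11, -6))**2 = (sqrt(-5*(1 - 5)) - 73)**2 = (sqrt(-5*(-4)) - 73)**2 = (sqrt(20) - 73)**2 = (2*sqrt(5) - 73)**2 = (-73 + 2*sqrt(5))**2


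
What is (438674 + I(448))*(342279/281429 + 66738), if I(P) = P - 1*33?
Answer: 8247123665987409/281429 ≈ 2.9304e+10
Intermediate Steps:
I(P) = -33 + P (I(P) = P - 33 = -33 + P)
(438674 + I(448))*(342279/281429 + 66738) = (438674 + (-33 + 448))*(342279/281429 + 66738) = (438674 + 415)*(342279*(1/281429) + 66738) = 439089*(342279/281429 + 66738) = 439089*(18782350881/281429) = 8247123665987409/281429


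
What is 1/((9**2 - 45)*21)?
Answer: 1/756 ≈ 0.0013228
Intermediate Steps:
1/((9**2 - 45)*21) = 1/((81 - 45)*21) = 1/(36*21) = 1/756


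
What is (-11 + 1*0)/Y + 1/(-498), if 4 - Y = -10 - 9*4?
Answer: -1382/6225 ≈ -0.22201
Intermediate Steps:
Y = 50 (Y = 4 - (-10 - 9*4) = 4 - (-10 - 36) = 4 - 1*(-46) = 4 + 46 = 50)
(-11 + 1*0)/Y + 1/(-498) = (-11 + 1*0)/50 + 1/(-498) = (-11 + 0)*(1/50) + 1*(-1/498) = -11*1/50 - 1/498 = -11/50 - 1/498 = -1382/6225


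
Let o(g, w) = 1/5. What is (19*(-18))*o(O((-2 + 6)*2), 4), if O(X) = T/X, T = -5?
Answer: -342/5 ≈ -68.400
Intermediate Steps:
O(X) = -5/X
o(g, w) = ⅕
(19*(-18))*o(O((-2 + 6)*2), 4) = (19*(-18))*(⅕) = -342*⅕ = -342/5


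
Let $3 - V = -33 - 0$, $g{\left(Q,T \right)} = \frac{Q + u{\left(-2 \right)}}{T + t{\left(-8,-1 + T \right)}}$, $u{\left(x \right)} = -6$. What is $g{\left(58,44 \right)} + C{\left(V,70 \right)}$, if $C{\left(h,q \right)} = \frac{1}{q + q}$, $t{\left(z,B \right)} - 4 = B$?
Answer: $\frac{81}{140} \approx 0.57857$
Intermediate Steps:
$t{\left(z,B \right)} = 4 + B$
$g{\left(Q,T \right)} = \frac{-6 + Q}{3 + 2 T}$ ($g{\left(Q,T \right)} = \frac{Q - 6}{T + \left(4 + \left(-1 + T\right)\right)} = \frac{-6 + Q}{T + \left(3 + T\right)} = \frac{-6 + Q}{3 + 2 T}$)
$V = 36$ ($V = 3 - \left(-33 - 0\right) = 3 - \left(-33 + 0\right) = 3 - -33 = 3 + 33 = 36$)
$C{\left(h,q \right)} = \frac{1}{2 q}$
$g{\left(58,44 \right)} + C{\left(V,70 \right)} = \frac{-6 + 58}{3 + 2 \cdot 44} + \frac{1}{2 \cdot 70} = \frac{1}{3 + 88} \cdot 52 + \frac{1}{2} \cdot \frac{1}{70} = \frac{1}{91} \cdot 52 + \frac{1}{140} = \frac{4}{7} + \frac{1}{140} = \frac{81}{140}$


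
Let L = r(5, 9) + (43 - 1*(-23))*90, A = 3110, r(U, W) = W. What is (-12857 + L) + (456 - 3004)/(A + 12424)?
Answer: -53655710/7767 ≈ -6908.2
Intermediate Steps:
L = 5949 (L = 9 + (43 - 1*(-23))*90 = 9 + (43 + 23)*90 = 9 + 66*90 = 9 + 5940 = 5949)
(-12857 + L) + (456 - 3004)/(A + 12424) = (-12857 + 5949) + (456 - 3004)/(3110 + 12424) = -6908 - 2548/15534 = -6908 - 2548*1/15534 = -6908 - 1274/7767 = -53655710/7767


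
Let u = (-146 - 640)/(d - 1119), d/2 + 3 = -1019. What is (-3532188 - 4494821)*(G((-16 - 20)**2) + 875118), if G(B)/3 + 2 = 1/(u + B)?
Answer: -9600273233428562891/1366678 ≈ -7.0245e+12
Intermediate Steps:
d = -2044 (d = -6 + 2*(-1019) = -6 - 2038 = -2044)
u = 786/3163 (u = (-146 - 640)/(-2044 - 1119) = -786/(-3163) = -786*(-1/3163) = 786/3163 ≈ 0.24850)
G(B) = -6 + 3/(786/3163 + B)
(-3532188 - 4494821)*(G((-16 - 20)**2) + 875118) = (-3532188 - 4494821)*(3*(1591 - 6326*(-16 - 20)**2)/(786 + 3163*(-16 - 20)**2) + 875118) = -8027009*(3*(1591 - 6326*(-36)**2)/(786 + 3163*(-36)**2) + 875118) = -8027009*(3*(1591 - 6326*1296)/(786 + 3163*1296) + 875118) = -8027009*(3*(1591 - 8198496)/(786 + 4099248) + 875118) = -8027009*(3*(-8196905)/4100034 + 875118) = -8027009*(3*(1/4100034)*(-8196905) + 875118) = -8027009*(-8196905/1366678 + 875118) = -8027009*1195996321099/1366678 = -9600273233428562891/1366678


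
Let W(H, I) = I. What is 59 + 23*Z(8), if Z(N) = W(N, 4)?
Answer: 151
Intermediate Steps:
Z(N) = 4
59 + 23*Z(8) = 59 + 23*4 = 59 + 92 = 151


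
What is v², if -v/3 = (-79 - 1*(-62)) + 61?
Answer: 17424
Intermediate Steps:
v = -132 (v = -3*((-79 - 1*(-62)) + 61) = -3*((-79 + 62) + 61) = -3*(-17 + 61) = -3*44 = -132)
v² = (-132)² = 17424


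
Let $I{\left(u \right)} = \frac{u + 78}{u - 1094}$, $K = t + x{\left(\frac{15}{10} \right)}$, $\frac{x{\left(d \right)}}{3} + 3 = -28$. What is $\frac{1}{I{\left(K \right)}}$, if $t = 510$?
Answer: $- \frac{677}{495} \approx -1.3677$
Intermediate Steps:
$x{\left(d \right)} = -93$ ($x{\left(d \right)} = -9 + 3 \left(-28\right) = -9 - 84 = -93$)
$K = 417$ ($K = 510 - 93 = 417$)
$I{\left(u \right)} = \frac{78 + u}{-1094 + u}$
$\frac{1}{I{\left(K \right)}} = \frac{1}{\frac{1}{-1094 + 417} \left(78 + 417\right)} = \frac{1}{\frac{1}{-677} \cdot 495} = \frac{1}{\left(- \frac{1}{677}\right) 495} = \frac{1}{- \frac{495}{677}} = - \frac{677}{495}$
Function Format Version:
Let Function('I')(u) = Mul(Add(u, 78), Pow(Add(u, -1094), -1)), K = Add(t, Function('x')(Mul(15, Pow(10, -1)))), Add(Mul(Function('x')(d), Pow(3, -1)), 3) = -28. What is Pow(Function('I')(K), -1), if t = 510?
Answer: Rational(-677, 495) ≈ -1.3677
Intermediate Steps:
Function('x')(d) = -93 (Function('x')(d) = Add(-9, Mul(3, -28)) = Add(-9, -84) = -93)
K = 417 (K = Add(510, -93) = 417)
Function('I')(u) = Mul(Pow(Add(-1094, u), -1), Add(78, u)) (Function('I')(u) = Mul(Add(78, u), Pow(Add(-1094, u), -1)) = Mul(Pow(Add(-1094, u), -1), Add(78, u)))
Pow(Function('I')(K), -1) = Pow(Mul(Pow(Add(-1094, 417), -1), Add(78, 417)), -1) = Pow(Mul(Pow(-677, -1), 495), -1) = Pow(Mul(Rational(-1, 677), 495), -1) = Pow(Rational(-495, 677), -1) = Rational(-677, 495)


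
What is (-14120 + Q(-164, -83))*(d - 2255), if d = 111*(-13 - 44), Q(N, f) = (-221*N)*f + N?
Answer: 25939403952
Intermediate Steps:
Q(N, f) = N - 221*N*f (Q(N, f) = -221*N*f + N = N - 221*N*f)
d = -6327 (d = 111*(-57) = -6327)
(-14120 + Q(-164, -83))*(d - 2255) = (-14120 - 164*(1 - 221*(-83)))*(-6327 - 2255) = (-14120 - 164*(1 + 18343))*(-8582) = (-14120 - 164*18344)*(-8582) = (-14120 - 3008416)*(-8582) = -3022536*(-8582) = 25939403952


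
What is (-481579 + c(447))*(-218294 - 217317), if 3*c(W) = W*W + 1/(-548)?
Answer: 297182773827995/1644 ≈ 1.8077e+11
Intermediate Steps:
c(W) = -1/1644 + W²/3 (c(W) = (W*W + 1/(-548))/3 = (W² - 1/548)/3 = (-1/548 + W²)/3 = -1/1644 + W²/3)
(-481579 + c(447))*(-218294 - 217317) = (-481579 + (-1/1644 + (⅓)*447²))*(-218294 - 217317) = (-481579 + (-1/1644 + (⅓)*199809))*(-435611) = (-481579 + (-1/1644 + 66603))*(-435611) = (-481579 + 109495331/1644)*(-435611) = -682220545/1644*(-435611) = 297182773827995/1644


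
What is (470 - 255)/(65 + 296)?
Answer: 215/361 ≈ 0.59557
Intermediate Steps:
(470 - 255)/(65 + 296) = 215/361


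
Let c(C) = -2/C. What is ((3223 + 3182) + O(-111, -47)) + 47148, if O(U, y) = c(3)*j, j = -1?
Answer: 160661/3 ≈ 53554.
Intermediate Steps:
O(U, y) = ⅔ (O(U, y) = -2/3*(-1) = -2*⅓*(-1) = -⅔*(-1) = ⅔)
((3223 + 3182) + O(-111, -47)) + 47148 = ((3223 + 3182) + ⅔) + 47148 = (6405 + ⅔) + 47148 = 19217/3 + 47148 = 160661/3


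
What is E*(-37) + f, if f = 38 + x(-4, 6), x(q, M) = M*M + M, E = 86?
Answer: -3102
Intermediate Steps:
x(q, M) = M + M² (x(q, M) = M² + M = M + M²)
f = 80 (f = 38 + 6*(1 + 6) = 38 + 6*7 = 38 + 42 = 80)
E*(-37) + f = 86*(-37) + 80 = -3182 + 80 = -3102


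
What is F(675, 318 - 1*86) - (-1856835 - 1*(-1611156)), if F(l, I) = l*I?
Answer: 402279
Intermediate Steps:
F(l, I) = I*l
F(675, 318 - 1*86) - (-1856835 - 1*(-1611156)) = (318 - 1*86)*675 - (-1856835 - 1*(-1611156)) = (318 - 86)*675 - (-1856835 + 1611156) = 232*675 - 1*(-245679) = 156600 + 245679 = 402279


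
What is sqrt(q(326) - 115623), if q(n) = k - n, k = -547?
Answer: 12*I*sqrt(809) ≈ 341.31*I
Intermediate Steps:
q(n) = -547 - n
sqrt(q(326) - 115623) = sqrt((-547 - 1*326) - 115623) = sqrt((-547 - 326) - 115623) = sqrt(-873 - 115623) = sqrt(-116496) = 12*I*sqrt(809)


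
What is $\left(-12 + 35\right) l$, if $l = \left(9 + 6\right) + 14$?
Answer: $667$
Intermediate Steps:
$l = 29$ ($l = 15 + 14 = 29$)
$\left(-12 + 35\right) l = \left(-12 + 35\right) 29 = 23 \cdot 29 = 667$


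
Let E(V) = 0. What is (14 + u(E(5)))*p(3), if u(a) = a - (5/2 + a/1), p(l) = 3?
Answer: 69/2 ≈ 34.500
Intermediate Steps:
u(a) = -5/2 (u(a) = a - (5*(½) + a*1) = a - (5/2 + a) = a + (-5/2 - a) = -5/2)
(14 + u(E(5)))*p(3) = (14 - 5/2)*3 = (23/2)*3 = 69/2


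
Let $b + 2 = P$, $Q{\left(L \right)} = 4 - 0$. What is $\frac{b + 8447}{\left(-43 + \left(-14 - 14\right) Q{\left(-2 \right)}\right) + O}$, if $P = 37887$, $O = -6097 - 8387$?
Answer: $- \frac{46332}{14639} \approx -3.165$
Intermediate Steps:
$O = -14484$
$Q{\left(L \right)} = 4$ ($Q{\left(L \right)} = 4 + 0 = 4$)
$b = 37885$ ($b = -2 + 37887 = 37885$)
$\frac{b + 8447}{\left(-43 + \left(-14 - 14\right) Q{\left(-2 \right)}\right) + O} = \frac{37885 + 8447}{\left(-43 + \left(-14 - 14\right) 4\right) - 14484} = \frac{46332}{\left(-43 - 112\right) - 14484} = \frac{46332}{-155 - 14484} = \frac{46332}{-14639} = 46332 \left(- \frac{1}{14639}\right) = - \frac{46332}{14639}$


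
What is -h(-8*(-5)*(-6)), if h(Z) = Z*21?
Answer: 5040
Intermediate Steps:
h(Z) = 21*Z
-h(-8*(-5)*(-6)) = -21*-8*(-5)*(-6) = -21*40*(-6) = -21*(-240) = -1*(-5040) = 5040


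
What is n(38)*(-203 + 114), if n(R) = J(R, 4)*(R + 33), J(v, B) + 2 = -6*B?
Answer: 164294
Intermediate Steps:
J(v, B) = -2 - 6*B
n(R) = -858 - 26*R (n(R) = (-2 - 6*4)*(R + 33) = (-2 - 24)*(33 + R) = -26*(33 + R) = -858 - 26*R)
n(38)*(-203 + 114) = (-858 - 26*38)*(-203 + 114) = (-858 - 988)*(-89) = -1846*(-89) = 164294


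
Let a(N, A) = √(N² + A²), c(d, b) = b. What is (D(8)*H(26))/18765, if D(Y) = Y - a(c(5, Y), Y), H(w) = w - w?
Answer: 0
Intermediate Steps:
H(w) = 0
a(N, A) = √(A² + N²)
D(Y) = Y - √2*√(Y²) (D(Y) = Y - √(Y² + Y²) = Y - √(2*Y²) = Y - √2*√(Y²))
(D(8)*H(26))/18765 = ((8 - √2*√(8²))*0)/18765 = ((8 - √2*√64)*0)*(1/18765) = ((8 - 1*√2*8)*0)*(1/18765) = ((8 - 8*√2)*0)*(1/18765) = 0*(1/18765) = 0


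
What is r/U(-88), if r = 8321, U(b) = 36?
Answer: 8321/36 ≈ 231.14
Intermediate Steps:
r/U(-88) = 8321/36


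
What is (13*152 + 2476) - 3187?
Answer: 1265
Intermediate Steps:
(13*152 + 2476) - 3187 = (1976 + 2476) - 3187 = 4452 - 3187 = 1265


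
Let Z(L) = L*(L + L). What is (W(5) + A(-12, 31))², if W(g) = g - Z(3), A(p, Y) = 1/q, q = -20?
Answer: 68121/400 ≈ 170.30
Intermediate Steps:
Z(L) = 2*L² (Z(L) = L*(2*L) = 2*L²)
A(p, Y) = -1/20 (A(p, Y) = 1/(-20) = -1/20)
W(g) = -18 + g (W(g) = g - 2*3² = g - 2*9 = g - 1*18 = g - 18 = -18 + g)
(W(5) + A(-12, 31))² = ((-18 + 5) - 1/20)² = (-13 - 1/20)² = (-261/20)² = 68121/400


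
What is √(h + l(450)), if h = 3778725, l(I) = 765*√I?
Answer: 5*√(151149 + 459*√2) ≈ 1948.1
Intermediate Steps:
√(h + l(450)) = √(3778725 + 765*√450) = √(3778725 + 765*(15*√2)) = √(3778725 + 11475*√2)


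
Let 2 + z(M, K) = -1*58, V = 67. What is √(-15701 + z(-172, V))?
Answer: I*√15761 ≈ 125.54*I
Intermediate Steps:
z(M, K) = -60 (z(M, K) = -2 - 1*58 = -2 - 58 = -60)
√(-15701 + z(-172, V)) = √(-15701 - 60) = √(-15761) = I*√15761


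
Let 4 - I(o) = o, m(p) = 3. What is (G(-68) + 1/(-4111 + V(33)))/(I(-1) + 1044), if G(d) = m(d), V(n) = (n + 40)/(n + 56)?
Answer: 1097329/383730494 ≈ 0.0028596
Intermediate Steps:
V(n) = (40 + n)/(56 + n)
I(o) = 4 - o
G(d) = 3
(G(-68) + 1/(-4111 + V(33)))/(I(-1) + 1044) = (3 + 1/(-4111 + (40 + 33)/(56 + 33)))/((4 - 1*(-1)) + 1044) = (3 + 1/(-4111 + 73/89))/((4 + 1) + 1044) = (3 + 1/(-4111 + (1/89)*73))/(5 + 1044) = (3 + 1/(-4111 + 73/89))/1049 = (3 + 1/(-365806/89))*(1/1049) = (3 - 89/365806)*(1/1049) = (1097329/365806)*(1/1049) = 1097329/383730494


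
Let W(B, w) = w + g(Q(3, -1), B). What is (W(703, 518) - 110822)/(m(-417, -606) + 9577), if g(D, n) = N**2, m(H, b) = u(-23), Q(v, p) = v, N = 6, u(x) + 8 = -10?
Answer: -110268/9559 ≈ -11.536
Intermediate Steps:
u(x) = -18 (u(x) = -8 - 10 = -18)
m(H, b) = -18
g(D, n) = 36 (g(D, n) = 6**2 = 36)
W(B, w) = 36 + w (W(B, w) = w + 36 = 36 + w)
(W(703, 518) - 110822)/(m(-417, -606) + 9577) = ((36 + 518) - 110822)/(-18 + 9577) = (554 - 110822)/9559 = -110268*1/9559 = -110268/9559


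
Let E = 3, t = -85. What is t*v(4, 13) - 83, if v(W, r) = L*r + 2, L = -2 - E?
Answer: 5272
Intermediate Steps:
L = -5 (L = -2 - 1*3 = -2 - 3 = -5)
v(W, r) = 2 - 5*r (v(W, r) = -5*r + 2 = 2 - 5*r)
t*v(4, 13) - 83 = -85*(2 - 5*13) - 83 = -85*(2 - 65) - 83 = -85*(-63) - 83 = 5355 - 83 = 5272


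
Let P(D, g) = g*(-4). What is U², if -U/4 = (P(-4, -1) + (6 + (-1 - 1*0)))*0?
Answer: 0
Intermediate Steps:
P(D, g) = -4*g
U = 0 (U = -4*(-4*(-1) + (6 + (-1 - 1*0)))*0 = -4*(4 + (6 + (-1 + 0)))*0 = -4*(4 + (6 - 1))*0 = -4*(4 + 5)*0 = -36*0 = -4*0 = 0)
U² = 0² = 0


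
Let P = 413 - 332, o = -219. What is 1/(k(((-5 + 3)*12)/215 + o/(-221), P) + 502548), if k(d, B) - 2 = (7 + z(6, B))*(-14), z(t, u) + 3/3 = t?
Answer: 1/502382 ≈ 1.9905e-6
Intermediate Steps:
P = 81
z(t, u) = -1 + t
k(d, B) = -166 (k(d, B) = 2 + (7 + (-1 + 6))*(-14) = 2 + (7 + 5)*(-14) = 2 + 12*(-14) = 2 - 168 = -166)
1/(k(((-5 + 3)*12)/215 + o/(-221), P) + 502548) = 1/(-166 + 502548) = 1/502382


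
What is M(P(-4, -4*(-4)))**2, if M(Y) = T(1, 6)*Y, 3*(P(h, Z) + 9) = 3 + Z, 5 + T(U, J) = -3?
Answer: 4096/9 ≈ 455.11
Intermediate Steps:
T(U, J) = -8 (T(U, J) = -5 - 3 = -8)
P(h, Z) = -8 + Z/3 (P(h, Z) = -9 + (3 + Z)/3 = -9 + (1 + Z/3) = -8 + Z/3)
M(Y) = -8*Y
M(P(-4, -4*(-4)))**2 = (-8*(-8 + (-4*(-4))/3))**2 = (-8*(-8 + (1/3)*16))**2 = (-8*(-8 + 16/3))**2 = (-8*(-8/3))**2 = (64/3)**2 = 4096/9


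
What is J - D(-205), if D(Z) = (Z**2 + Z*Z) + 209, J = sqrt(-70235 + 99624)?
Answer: -84259 + sqrt(29389) ≈ -84088.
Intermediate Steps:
J = sqrt(29389) ≈ 171.43
D(Z) = 209 + 2*Z**2 (D(Z) = (Z**2 + Z**2) + 209 = 2*Z**2 + 209 = 209 + 2*Z**2)
J - D(-205) = sqrt(29389) - (209 + 2*(-205)**2) = sqrt(29389) - (209 + 2*42025) = sqrt(29389) - (209 + 84050) = sqrt(29389) - 1*84259 = sqrt(29389) - 84259 = -84259 + sqrt(29389)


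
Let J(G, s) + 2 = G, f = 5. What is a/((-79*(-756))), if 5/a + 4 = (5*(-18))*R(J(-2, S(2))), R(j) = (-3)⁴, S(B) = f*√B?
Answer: -5/435626856 ≈ -1.1478e-8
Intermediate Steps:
S(B) = 5*√B
J(G, s) = -2 + G
R(j) = 81
a = -5/7294 (a = 5/(-4 + (5*(-18))*81) = 5/(-4 - 90*81) = 5/(-4 - 7290) = 5/(-7294) = 5*(-1/7294) = -5/7294 ≈ -0.00068550)
a/((-79*(-756))) = -5/(7294*((-79*(-756)))) = -5/7294/59724 = -5/7294*1/59724 = -5/435626856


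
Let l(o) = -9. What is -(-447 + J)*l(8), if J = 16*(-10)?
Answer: -5463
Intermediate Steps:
J = -160
-(-447 + J)*l(8) = -(-447 - 160)*(-9) = -(-607)*(-9) = -1*5463 = -5463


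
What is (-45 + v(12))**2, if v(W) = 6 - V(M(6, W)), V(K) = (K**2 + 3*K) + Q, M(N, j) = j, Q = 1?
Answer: 48400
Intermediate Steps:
V(K) = 1 + K**2 + 3*K (V(K) = (K**2 + 3*K) + 1 = 1 + K**2 + 3*K)
v(W) = 5 - W**2 - 3*W (v(W) = 6 - (1 + W**2 + 3*W) = 6 + (-1 - W**2 - 3*W) = 5 - W**2 - 3*W)
(-45 + v(12))**2 = (-45 + (5 - 1*12**2 - 3*12))**2 = (-45 + (5 - 1*144 - 36))**2 = (-45 + (5 - 144 - 36))**2 = (-45 - 175)**2 = (-220)**2 = 48400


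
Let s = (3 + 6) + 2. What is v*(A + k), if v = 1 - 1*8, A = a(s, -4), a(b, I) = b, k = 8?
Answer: -133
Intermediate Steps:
s = 11 (s = 9 + 2 = 11)
A = 11
v = -7 (v = 1 - 8 = -7)
v*(A + k) = -7*(11 + 8) = -7*19 = -133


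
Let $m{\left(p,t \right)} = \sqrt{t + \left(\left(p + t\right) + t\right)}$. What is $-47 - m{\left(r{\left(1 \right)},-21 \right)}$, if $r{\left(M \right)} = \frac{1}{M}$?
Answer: $-47 - i \sqrt{62} \approx -47.0 - 7.874 i$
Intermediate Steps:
$m{\left(p,t \right)} = \sqrt{p + 3 t}$ ($m{\left(p,t \right)} = \sqrt{t + \left(p + 2 t\right)} = \sqrt{p + 3 t}$)
$-47 - m{\left(r{\left(1 \right)},-21 \right)} = -47 - \sqrt{1^{-1} + 3 \left(-21\right)} = -47 - \sqrt{1 - 63} = -47 - \sqrt{-62} = -47 - i \sqrt{62}$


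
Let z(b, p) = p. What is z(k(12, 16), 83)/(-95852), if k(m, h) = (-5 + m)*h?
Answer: -83/95852 ≈ -0.00086592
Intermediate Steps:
k(m, h) = h*(-5 + m)
z(k(12, 16), 83)/(-95852) = 83/(-95852) = 83*(-1/95852) = -83/95852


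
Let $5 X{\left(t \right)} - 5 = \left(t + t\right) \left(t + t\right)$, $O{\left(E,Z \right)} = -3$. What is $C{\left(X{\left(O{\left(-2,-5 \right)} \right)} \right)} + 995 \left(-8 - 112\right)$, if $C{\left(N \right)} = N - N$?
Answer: $-119400$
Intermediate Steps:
$X{\left(t \right)} = 1 + \frac{4 t^{2}}{5}$ ($X{\left(t \right)} = 1 + \frac{\left(t + t\right) \left(t + t\right)}{5} = 1 + \frac{2 t 2 t}{5} = 1 + \frac{4 t^{2}}{5}$)
$C{\left(N \right)} = 0$
$C{\left(X{\left(O{\left(-2,-5 \right)} \right)} \right)} + 995 \left(-8 - 112\right) = 0 + 995 \left(-8 - 112\right) = 0 + 995 \left(-120\right) = 0 - 119400 = -119400$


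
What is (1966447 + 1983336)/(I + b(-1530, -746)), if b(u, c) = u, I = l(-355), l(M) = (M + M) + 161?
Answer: -3949783/2079 ≈ -1899.8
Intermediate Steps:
l(M) = 161 + 2*M (l(M) = 2*M + 161 = 161 + 2*M)
I = -549 (I = 161 + 2*(-355) = 161 - 710 = -549)
(1966447 + 1983336)/(I + b(-1530, -746)) = (1966447 + 1983336)/(-549 - 1530) = 3949783/(-2079) = 3949783*(-1/2079) = -3949783/2079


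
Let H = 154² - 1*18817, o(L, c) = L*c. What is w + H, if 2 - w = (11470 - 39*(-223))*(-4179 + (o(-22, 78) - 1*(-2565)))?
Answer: 67161011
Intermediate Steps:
w = 67156112 (w = 2 - (11470 - 39*(-223))*(-4179 + (-22*78 - 1*(-2565))) = 2 - (11470 + 8697)*(-4179 + (-1716 + 2565)) = 2 - 20167*(-4179 + 849) = 2 - 20167*(-3330) = 2 - 1*(-67156110) = 2 + 67156110 = 67156112)
H = 4899 (H = 23716 - 18817 = 4899)
w + H = 67156112 + 4899 = 67161011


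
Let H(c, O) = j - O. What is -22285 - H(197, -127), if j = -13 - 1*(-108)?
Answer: -22507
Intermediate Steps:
j = 95 (j = -13 + 108 = 95)
H(c, O) = 95 - O
-22285 - H(197, -127) = -22285 - (95 - 1*(-127)) = -22285 - (95 + 127) = -22285 - 1*222 = -22285 - 222 = -22507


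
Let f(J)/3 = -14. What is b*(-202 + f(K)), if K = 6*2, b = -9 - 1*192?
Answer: 49044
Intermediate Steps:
b = -201 (b = -9 - 192 = -201)
K = 12
f(J) = -42 (f(J) = 3*(-14) = -42)
b*(-202 + f(K)) = -201*(-202 - 42) = -201*(-244) = 49044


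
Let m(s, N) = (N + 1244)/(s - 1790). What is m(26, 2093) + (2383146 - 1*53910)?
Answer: 4108768967/1764 ≈ 2.3292e+6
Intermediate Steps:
m(s, N) = (1244 + N)/(-1790 + s)
m(26, 2093) + (2383146 - 1*53910) = (1244 + 2093)/(-1790 + 26) + (2383146 - 1*53910) = 3337/(-1764) + (2383146 - 53910) = -1/1764*3337 + 2329236 = -3337/1764 + 2329236 = 4108768967/1764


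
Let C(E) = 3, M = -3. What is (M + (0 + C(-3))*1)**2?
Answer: 0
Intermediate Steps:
(M + (0 + C(-3))*1)**2 = (-3 + (0 + 3)*1)**2 = (-3 + 3*1)**2 = (-3 + 3)**2 = 0**2 = 0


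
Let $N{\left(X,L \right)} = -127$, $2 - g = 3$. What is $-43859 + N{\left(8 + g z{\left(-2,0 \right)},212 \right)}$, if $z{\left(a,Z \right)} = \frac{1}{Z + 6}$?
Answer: $-43986$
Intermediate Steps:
$g = -1$ ($g = 2 - 3 = -1$)
$z{\left(a,Z \right)} = \frac{1}{6 + Z}$
$-43859 + N{\left(8 + g z{\left(-2,0 \right)},212 \right)} = -43859 - 127 = -43986$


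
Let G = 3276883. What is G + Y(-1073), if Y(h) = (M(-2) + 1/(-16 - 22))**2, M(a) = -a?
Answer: 4731824677/1444 ≈ 3.2769e+6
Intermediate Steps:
Y(h) = 5625/1444 (Y(h) = (-1*(-2) + 1/(-16 - 22))**2 = (2 + 1/(-38))**2 = (2 - 1/38)**2 = (75/38)**2 = 5625/1444)
G + Y(-1073) = 3276883 + 5625/1444 = 4731824677/1444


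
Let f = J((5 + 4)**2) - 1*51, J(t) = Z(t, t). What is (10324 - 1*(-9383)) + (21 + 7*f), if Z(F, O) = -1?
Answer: 19364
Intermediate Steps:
J(t) = -1
f = -52 (f = -1 - 1*51 = -1 - 51 = -52)
(10324 - 1*(-9383)) + (21 + 7*f) = (10324 - 1*(-9383)) + (21 + 7*(-52)) = (10324 + 9383) + (21 - 364) = 19707 - 343 = 19364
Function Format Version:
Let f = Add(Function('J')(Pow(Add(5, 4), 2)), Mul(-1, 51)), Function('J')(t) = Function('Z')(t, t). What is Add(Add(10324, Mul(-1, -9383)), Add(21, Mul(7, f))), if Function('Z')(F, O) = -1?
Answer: 19364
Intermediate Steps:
Function('J')(t) = -1
f = -52 (f = Add(-1, Mul(-1, 51)) = Add(-1, -51) = -52)
Add(Add(10324, Mul(-1, -9383)), Add(21, Mul(7, f))) = Add(Add(10324, Mul(-1, -9383)), Add(21, Mul(7, -52))) = Add(Add(10324, 9383), Add(21, -364)) = Add(19707, -343) = 19364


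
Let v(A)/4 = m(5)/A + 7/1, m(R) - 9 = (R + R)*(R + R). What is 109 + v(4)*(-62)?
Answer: -8385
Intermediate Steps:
m(R) = 9 + 4*R² (m(R) = 9 + (R + R)*(R + R) = 9 + (2*R)*(2*R) = 9 + 4*R²)
v(A) = 28 + 436/A (v(A) = 4*((9 + 4*5²)/A + 7/1) = 4*((9 + 4*25)/A + 7*1) = 4*((9 + 100)/A + 7) = 4*(109/A + 7) = 4*(7 + 109/A) = 28 + 436/A)
109 + v(4)*(-62) = 109 + (28 + 436/4)*(-62) = 109 + (28 + 436*(¼))*(-62) = 109 + (28 + 109)*(-62) = 109 + 137*(-62) = 109 - 8494 = -8385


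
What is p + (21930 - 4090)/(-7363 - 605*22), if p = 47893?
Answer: 990074149/20673 ≈ 47892.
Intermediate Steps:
p + (21930 - 4090)/(-7363 - 605*22) = 47893 + (21930 - 4090)/(-7363 - 605*22) = 47893 + 17840/(-7363 - 13310) = 47893 + 17840/(-20673) = 47893 + 17840*(-1/20673) = 47893 - 17840/20673 = 990074149/20673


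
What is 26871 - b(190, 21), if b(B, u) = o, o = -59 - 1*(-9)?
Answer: 26921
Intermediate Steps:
o = -50 (o = -59 + 9 = -50)
b(B, u) = -50
26871 - b(190, 21) = 26871 - 1*(-50) = 26871 + 50 = 26921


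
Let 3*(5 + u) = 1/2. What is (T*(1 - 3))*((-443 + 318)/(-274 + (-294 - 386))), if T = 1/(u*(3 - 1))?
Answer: 125/4611 ≈ 0.027109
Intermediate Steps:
u = -29/6 (u = -5 + (⅓)/2 = -5 + (⅓)*(½) = -5 + ⅙ = -29/6 ≈ -4.8333)
T = -3/29 (T = 1/(-29*(3 - 1)/6) = 1/(-29/6*2) = 1/(-29/3) = 1*(-3/29) = -3/29 ≈ -0.10345)
(T*(1 - 3))*((-443 + 318)/(-274 + (-294 - 386))) = (-3*(1 - 3)/29)*((-443 + 318)/(-274 + (-294 - 386))) = (-3/29*(-2))*(-125/(-274 - 680)) = 6*(-125/(-954))/29 = 6*(-125*(-1/954))/29 = (6/29)*(125/954) = 125/4611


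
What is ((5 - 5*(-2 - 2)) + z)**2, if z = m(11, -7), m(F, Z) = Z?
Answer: 324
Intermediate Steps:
z = -7
((5 - 5*(-2 - 2)) + z)**2 = ((5 - 5*(-2 - 2)) - 7)**2 = ((5 - 5*(-4)) - 7)**2 = ((5 - 1*(-20)) - 7)**2 = ((5 + 20) - 7)**2 = (25 - 7)**2 = 18**2 = 324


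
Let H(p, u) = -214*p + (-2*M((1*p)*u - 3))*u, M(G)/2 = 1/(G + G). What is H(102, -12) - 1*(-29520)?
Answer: 3146020/409 ≈ 7692.0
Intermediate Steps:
M(G) = 1/G (M(G) = 2/(G + G) = 2/((2*G)) = 2*(1/(2*G)) = 1/G)
H(p, u) = -214*p - 2*u/(-3 + p*u) (H(p, u) = -214*p + (-2/((1*p)*u - 3))*u = -214*p + (-2/(p*u - 3))*u = -214*p + (-2/(-3 + p*u))*u = -214*p - 2*u/(-3 + p*u))
H(102, -12) - 1*(-29520) = 2*(-1*(-12) - 107*102*(-3 + 102*(-12)))/(-3 + 102*(-12)) - 1*(-29520) = 2*(12 - 107*102*(-3 - 1224))/(-3 - 1224) + 29520 = 2*(12 - 107*102*(-1227))/(-1227) + 29520 = 2*(-1/1227)*(12 + 13391478) + 29520 = 2*(-1/1227)*13391490 + 29520 = -8927660/409 + 29520 = 3146020/409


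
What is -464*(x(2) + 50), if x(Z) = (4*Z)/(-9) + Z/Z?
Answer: -209264/9 ≈ -23252.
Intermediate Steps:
x(Z) = 1 - 4*Z/9 (x(Z) = (4*Z)*(-⅑) + 1 = -4*Z/9 + 1 = 1 - 4*Z/9)
-464*(x(2) + 50) = -464*((1 - 4/9*2) + 50) = -464*((1 - 8/9) + 50) = -464*(⅑ + 50) = -464*451/9 = -209264/9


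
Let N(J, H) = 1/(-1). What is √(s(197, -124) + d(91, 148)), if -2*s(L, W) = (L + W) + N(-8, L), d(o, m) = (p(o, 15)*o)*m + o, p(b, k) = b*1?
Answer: √1225643 ≈ 1107.1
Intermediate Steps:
p(b, k) = b
N(J, H) = -1
d(o, m) = o + m*o² (d(o, m) = (o*o)*m + o = o²*m + o = m*o² + o = o + m*o²)
s(L, W) = ½ - L/2 - W/2 (s(L, W) = -((L + W) - 1)/2 = -(-1 + L + W)/2 = ½ - L/2 - W/2)
√(s(197, -124) + d(91, 148)) = √((½ - ½*197 - ½*(-124)) + 91*(1 + 148*91)) = √((½ - 197/2 + 62) + 91*(1 + 13468)) = √(-36 + 91*13469) = √(-36 + 1225679) = √1225643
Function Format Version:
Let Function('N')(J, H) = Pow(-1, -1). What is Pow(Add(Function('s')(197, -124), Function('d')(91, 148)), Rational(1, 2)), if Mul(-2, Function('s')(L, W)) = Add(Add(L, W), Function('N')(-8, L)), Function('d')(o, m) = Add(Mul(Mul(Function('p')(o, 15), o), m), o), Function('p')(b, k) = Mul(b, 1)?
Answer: Pow(1225643, Rational(1, 2)) ≈ 1107.1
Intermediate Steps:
Function('p')(b, k) = b
Function('N')(J, H) = -1
Function('d')(o, m) = Add(o, Mul(m, Pow(o, 2))) (Function('d')(o, m) = Add(Mul(Mul(o, o), m), o) = Add(Mul(Pow(o, 2), m), o) = Add(Mul(m, Pow(o, 2)), o) = Add(o, Mul(m, Pow(o, 2))))
Function('s')(L, W) = Add(Rational(1, 2), Mul(Rational(-1, 2), L), Mul(Rational(-1, 2), W)) (Function('s')(L, W) = Mul(Rational(-1, 2), Add(Add(L, W), -1)) = Mul(Rational(-1, 2), Add(-1, L, W)) = Add(Rational(1, 2), Mul(Rational(-1, 2), L), Mul(Rational(-1, 2), W)))
Pow(Add(Function('s')(197, -124), Function('d')(91, 148)), Rational(1, 2)) = Pow(Add(Add(Rational(1, 2), Mul(Rational(-1, 2), 197), Mul(Rational(-1, 2), -124)), Mul(91, Add(1, Mul(148, 91)))), Rational(1, 2)) = Pow(Add(Add(Rational(1, 2), Rational(-197, 2), 62), Mul(91, Add(1, 13468))), Rational(1, 2)) = Pow(Add(-36, Mul(91, 13469)), Rational(1, 2)) = Pow(Add(-36, 1225679), Rational(1, 2)) = Pow(1225643, Rational(1, 2))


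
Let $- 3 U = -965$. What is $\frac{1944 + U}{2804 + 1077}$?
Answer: $\frac{6797}{11643} \approx 0.58378$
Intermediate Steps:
$U = \frac{965}{3}$ ($U = \left(- \frac{1}{3}\right) \left(-965\right) = \frac{965}{3} \approx 321.67$)
$\frac{1944 + U}{2804 + 1077} = \frac{1944 + \frac{965}{3}}{2804 + 1077} = \frac{6797}{3 \cdot 3881} = \frac{6797}{3} \cdot \frac{1}{3881} = \frac{6797}{11643}$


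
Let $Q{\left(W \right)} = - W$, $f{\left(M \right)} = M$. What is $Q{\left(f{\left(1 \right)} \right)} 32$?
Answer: $-32$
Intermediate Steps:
$Q{\left(f{\left(1 \right)} \right)} 32 = \left(-1\right) 1 \cdot 32 = \left(-1\right) 32 = -32$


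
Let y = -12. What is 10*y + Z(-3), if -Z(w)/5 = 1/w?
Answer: -355/3 ≈ -118.33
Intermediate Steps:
Z(w) = -5/w
10*y + Z(-3) = 10*(-12) - 5/(-3) = -120 - 5*(-⅓) = -120 + 5/3 = -355/3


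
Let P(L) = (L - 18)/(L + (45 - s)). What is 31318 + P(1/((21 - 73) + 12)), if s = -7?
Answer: 9301343/297 ≈ 31318.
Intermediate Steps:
P(L) = (-18 + L)/(52 + L) (P(L) = (L - 18)/(L + (45 - 1*(-7))) = (-18 + L)/(L + (45 + 7)) = (-18 + L)/(L + 52) = (-18 + L)/(52 + L))
31318 + P(1/((21 - 73) + 12)) = 31318 + (-18 + 1/((21 - 73) + 12))/(52 + 1/((21 - 73) + 12)) = 31318 + (-18 + 1/(-52 + 12))/(52 + 1/(-52 + 12)) = 31318 + (-18 + 1/(-40))/(52 + 1/(-40)) = 31318 + (-18 - 1/40)/(52 - 1/40) = 31318 - 721/40/(2079/40) = 31318 + (40/2079)*(-721/40) = 31318 - 103/297 = 9301343/297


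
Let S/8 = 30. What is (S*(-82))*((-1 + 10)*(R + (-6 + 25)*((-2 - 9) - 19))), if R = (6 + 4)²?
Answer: 83246400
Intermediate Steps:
R = 100 (R = 10² = 100)
S = 240 (S = 8*30 = 240)
(S*(-82))*((-1 + 10)*(R + (-6 + 25)*((-2 - 9) - 19))) = (240*(-82))*((-1 + 10)*(100 + (-6 + 25)*((-2 - 9) - 19))) = -177120*(100 + 19*(-11 - 19)) = -177120*(100 + 19*(-30)) = -177120*(100 - 570) = -177120*(-470) = -19680*(-4230) = 83246400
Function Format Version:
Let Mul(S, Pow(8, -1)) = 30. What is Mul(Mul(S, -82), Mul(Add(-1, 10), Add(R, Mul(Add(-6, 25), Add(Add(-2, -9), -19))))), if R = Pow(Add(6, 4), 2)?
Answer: 83246400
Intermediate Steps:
R = 100 (R = Pow(10, 2) = 100)
S = 240 (S = Mul(8, 30) = 240)
Mul(Mul(S, -82), Mul(Add(-1, 10), Add(R, Mul(Add(-6, 25), Add(Add(-2, -9), -19))))) = Mul(Mul(240, -82), Mul(Add(-1, 10), Add(100, Mul(Add(-6, 25), Add(Add(-2, -9), -19))))) = Mul(-19680, Mul(9, Add(100, Mul(19, Add(-11, -19))))) = Mul(-19680, Mul(9, Add(100, Mul(19, -30)))) = Mul(-19680, Mul(9, Add(100, -570))) = Mul(-19680, Mul(9, -470)) = Mul(-19680, -4230) = 83246400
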